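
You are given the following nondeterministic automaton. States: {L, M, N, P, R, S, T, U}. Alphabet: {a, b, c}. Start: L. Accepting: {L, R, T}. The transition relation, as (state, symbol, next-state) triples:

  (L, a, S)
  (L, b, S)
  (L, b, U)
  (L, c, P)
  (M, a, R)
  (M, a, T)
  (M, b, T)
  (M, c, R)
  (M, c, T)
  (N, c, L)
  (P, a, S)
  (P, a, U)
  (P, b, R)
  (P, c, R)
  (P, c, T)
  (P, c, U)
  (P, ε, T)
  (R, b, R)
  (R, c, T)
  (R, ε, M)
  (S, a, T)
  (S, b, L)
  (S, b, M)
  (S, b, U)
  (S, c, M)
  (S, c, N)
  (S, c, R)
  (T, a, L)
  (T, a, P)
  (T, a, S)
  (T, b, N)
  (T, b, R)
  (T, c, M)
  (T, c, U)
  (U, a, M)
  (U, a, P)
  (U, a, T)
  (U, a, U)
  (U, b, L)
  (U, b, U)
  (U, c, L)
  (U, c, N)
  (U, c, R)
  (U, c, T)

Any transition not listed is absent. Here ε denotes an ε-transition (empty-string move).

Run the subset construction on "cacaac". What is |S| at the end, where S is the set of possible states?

Start in {L}.
Read 'c': L→{P}; union {P}; ε-closure = {P, T}.
Read 'a': P→{S, U}, T→{L, P, S}; union {L, P, S, U}; ε-closure = {L, P, S, T, U}.
Read 'c': L→{P}, P→{R, T, U}, S→{M, N, R}, T→{M, U}, U→{L, N, R, T}; now {L, M, N, P, R, T, U}.
Read 'a': L→{S}, M→{R, T}, N→∅, P→{S, U}, R→∅, T→{L, P, S}, U→{M, P, T, U}; now {L, M, P, R, S, T, U}.
Read 'a': L→{S}, M→{R, T}, P→{S, U}, R→∅, S→{T}, T→{L, P, S}, U→{M, P, T, U}; now {L, M, P, R, S, T, U}.
Read 'c': L→{P}, M→{R, T}, P→{R, T, U}, R→{T}, S→{M, N, R}, T→{M, U}, U→{L, N, R, T}; now {L, M, N, P, R, T, U}.
That set has 7 states.

7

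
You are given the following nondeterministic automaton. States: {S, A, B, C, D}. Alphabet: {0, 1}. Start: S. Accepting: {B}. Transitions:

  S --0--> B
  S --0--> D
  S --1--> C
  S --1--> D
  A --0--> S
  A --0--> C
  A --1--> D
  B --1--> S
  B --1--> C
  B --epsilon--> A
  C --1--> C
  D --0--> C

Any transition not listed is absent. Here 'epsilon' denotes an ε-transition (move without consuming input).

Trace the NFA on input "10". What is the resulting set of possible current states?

Start in {S}.
Read '1': S→{C, D}; now {C, D}.
Read '0': C→∅, D→{C}; now {C}.

{C}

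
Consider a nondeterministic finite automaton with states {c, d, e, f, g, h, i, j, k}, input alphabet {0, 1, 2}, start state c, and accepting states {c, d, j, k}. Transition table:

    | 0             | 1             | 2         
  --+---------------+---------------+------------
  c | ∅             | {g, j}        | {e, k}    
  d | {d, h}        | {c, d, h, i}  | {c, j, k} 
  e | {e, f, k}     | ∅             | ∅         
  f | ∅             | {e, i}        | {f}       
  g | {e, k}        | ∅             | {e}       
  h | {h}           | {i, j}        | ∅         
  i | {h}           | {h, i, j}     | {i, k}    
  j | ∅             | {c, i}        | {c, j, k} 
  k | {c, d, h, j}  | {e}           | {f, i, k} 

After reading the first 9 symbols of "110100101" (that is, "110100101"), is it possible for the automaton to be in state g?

No

Start in {c}.
Read '1': c→{g, j}; now {g, j}.
Read '1': g→∅, j→{c, i}; now {c, i}.
Read '0': c→∅, i→{h}; now {h}.
Read '1': h→{i, j}; now {i, j}.
Read '0': i→{h}, j→∅; now {h}.
Read '0': h→{h}; now {h}.
Read '1': h→{i, j}; now {i, j}.
Read '0': i→{h}, j→∅; now {h}.
Read '1': h→{i, j}; now {i, j}.
State g is not in {i, j}.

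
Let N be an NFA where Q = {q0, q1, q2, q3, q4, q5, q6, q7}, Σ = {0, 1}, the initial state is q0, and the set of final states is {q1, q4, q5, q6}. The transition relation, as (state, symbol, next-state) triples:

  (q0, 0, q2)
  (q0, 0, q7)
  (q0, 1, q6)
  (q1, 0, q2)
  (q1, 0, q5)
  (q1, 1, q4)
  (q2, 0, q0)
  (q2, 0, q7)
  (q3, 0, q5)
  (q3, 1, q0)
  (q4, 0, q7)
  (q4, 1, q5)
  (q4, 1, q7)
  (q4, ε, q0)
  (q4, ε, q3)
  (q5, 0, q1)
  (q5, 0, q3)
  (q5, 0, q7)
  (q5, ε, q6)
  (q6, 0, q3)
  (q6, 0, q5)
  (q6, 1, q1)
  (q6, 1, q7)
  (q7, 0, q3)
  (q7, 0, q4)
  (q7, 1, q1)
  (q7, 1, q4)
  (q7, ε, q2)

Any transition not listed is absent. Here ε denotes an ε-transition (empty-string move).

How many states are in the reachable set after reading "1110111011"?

8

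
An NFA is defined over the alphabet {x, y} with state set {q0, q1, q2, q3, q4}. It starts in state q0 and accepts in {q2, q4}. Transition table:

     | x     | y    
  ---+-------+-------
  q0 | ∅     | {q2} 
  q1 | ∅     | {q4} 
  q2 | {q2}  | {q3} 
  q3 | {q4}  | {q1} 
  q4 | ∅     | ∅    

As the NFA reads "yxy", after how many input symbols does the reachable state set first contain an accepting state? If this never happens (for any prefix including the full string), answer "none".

Start in {q0}.
Read 'y': q0→{q2}; now {q2}.
None of the earlier sets intersect F, but {q2} does.

1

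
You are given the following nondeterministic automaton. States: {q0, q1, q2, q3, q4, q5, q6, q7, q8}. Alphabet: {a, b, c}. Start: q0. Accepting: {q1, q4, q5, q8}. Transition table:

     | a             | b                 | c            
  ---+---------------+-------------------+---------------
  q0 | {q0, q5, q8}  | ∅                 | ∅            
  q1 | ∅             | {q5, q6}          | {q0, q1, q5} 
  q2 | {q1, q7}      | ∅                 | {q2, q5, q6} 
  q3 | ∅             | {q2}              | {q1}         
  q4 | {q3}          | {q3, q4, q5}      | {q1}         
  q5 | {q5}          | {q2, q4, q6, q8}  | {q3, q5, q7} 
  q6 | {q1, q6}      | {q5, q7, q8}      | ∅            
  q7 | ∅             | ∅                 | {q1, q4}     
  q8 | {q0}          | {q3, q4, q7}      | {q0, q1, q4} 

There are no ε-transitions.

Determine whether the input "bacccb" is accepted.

Start in {q0}.
Read 'b': {q0} → ∅.
The set is empty and remains empty for the remaining 5 symbols.
The final set ∅ contains no accepting state.

No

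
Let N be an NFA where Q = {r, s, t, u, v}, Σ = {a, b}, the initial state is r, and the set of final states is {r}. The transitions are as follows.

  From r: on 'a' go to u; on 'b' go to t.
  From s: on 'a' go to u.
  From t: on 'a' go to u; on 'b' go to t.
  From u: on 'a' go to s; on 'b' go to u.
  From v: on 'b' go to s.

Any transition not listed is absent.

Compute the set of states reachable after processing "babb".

{u}

Start in {r}.
Read 'b': {r} → {t}.
Read 'a': {t} → {u}.
Read 'b': {u} → {u}.
Read 'b': {u} → {u}.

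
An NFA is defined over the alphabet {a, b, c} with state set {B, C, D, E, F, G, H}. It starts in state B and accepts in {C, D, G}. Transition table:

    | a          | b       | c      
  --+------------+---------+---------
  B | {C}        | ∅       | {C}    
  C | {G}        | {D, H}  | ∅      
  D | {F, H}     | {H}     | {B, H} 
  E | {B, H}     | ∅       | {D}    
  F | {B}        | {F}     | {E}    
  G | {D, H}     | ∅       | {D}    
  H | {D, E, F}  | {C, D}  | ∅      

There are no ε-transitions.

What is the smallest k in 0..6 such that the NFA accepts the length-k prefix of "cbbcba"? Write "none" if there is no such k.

1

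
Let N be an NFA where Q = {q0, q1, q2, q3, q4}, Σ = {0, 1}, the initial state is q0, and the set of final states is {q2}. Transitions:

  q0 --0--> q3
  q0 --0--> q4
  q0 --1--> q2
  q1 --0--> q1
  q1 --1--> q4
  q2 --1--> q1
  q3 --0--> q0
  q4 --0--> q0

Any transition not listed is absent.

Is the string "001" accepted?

Yes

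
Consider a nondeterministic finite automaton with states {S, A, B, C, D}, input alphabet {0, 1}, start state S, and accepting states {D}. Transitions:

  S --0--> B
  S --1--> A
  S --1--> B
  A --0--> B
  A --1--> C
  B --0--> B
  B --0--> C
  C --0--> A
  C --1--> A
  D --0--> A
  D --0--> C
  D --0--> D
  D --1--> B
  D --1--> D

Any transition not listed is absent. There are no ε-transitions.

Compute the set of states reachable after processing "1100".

{B}

Start in {S}.
Read '1': {S} → {A, B}.
Read '1': {A, B} → {C}.
Read '0': {C} → {A}.
Read '0': {A} → {B}.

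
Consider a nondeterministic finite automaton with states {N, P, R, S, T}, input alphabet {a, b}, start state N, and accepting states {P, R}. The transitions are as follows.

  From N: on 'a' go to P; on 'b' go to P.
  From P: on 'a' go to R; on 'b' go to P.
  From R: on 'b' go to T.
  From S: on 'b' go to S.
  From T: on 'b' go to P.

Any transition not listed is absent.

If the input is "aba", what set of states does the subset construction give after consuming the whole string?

{R}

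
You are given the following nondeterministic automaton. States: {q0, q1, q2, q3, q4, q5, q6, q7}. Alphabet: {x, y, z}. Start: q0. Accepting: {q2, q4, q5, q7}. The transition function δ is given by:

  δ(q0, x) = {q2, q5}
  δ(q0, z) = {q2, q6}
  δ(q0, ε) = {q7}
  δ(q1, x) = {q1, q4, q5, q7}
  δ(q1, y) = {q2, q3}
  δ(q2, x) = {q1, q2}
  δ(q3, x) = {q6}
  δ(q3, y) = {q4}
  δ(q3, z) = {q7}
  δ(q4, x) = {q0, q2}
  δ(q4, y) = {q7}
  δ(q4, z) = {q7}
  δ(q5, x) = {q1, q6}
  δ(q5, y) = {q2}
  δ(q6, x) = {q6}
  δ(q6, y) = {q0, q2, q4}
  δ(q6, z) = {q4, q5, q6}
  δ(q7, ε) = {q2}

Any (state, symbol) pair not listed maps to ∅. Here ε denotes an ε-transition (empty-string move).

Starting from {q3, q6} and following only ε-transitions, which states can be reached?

Begin with {q3, q6}.
No ε-moves leave this set, so the closure equals the set itself.

{q3, q6}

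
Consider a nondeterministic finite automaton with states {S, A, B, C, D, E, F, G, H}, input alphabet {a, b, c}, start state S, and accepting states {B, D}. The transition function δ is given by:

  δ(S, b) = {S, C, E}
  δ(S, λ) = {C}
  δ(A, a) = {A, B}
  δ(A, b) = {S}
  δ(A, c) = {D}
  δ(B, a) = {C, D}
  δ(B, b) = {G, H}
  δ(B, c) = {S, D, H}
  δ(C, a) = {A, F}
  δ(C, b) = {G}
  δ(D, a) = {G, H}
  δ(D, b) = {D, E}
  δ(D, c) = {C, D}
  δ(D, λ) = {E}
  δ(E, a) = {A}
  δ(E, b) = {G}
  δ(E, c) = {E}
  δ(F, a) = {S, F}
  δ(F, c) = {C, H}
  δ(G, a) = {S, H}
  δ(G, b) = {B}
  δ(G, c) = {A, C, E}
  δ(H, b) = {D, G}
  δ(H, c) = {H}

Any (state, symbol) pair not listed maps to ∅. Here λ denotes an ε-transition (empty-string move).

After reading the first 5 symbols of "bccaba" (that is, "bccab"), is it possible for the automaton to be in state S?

Yes

Start: ε-closure({S}) = {S, C}.
Read 'b': S→{S, C, E}, C→{G}; now {S, C, E, G}.
Read 'c': S→∅, C→∅, E→{E}, G→{A, C, E}; now {A, C, E}.
Read 'c': A→{D}, C→∅, E→{E}; now {D, E}.
Read 'a': D→{G, H}, E→{A}; now {A, G, H}.
Read 'b': A→{S}, G→{B}, H→{D, G}; union {S, B, D, G}; ε-closure = {S, B, C, D, E, G}.
State S is in {S, B, C, D, E, G}.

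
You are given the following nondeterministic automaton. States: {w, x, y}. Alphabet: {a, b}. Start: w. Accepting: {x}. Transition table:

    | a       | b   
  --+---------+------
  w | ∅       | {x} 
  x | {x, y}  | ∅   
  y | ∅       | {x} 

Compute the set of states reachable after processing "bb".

Start in {w}.
Read 'b': w→{x}; now {x}.
Read 'b': x→∅; now ∅.

∅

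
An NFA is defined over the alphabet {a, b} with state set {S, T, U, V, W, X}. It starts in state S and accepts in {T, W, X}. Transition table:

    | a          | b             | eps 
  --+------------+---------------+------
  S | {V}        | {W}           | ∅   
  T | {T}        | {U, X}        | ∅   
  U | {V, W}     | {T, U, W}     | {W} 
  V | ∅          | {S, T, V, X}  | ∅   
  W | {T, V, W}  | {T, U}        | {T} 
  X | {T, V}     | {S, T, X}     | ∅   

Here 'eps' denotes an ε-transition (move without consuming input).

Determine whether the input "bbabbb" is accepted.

Yes

Start in {S}.
Read 'b': S→{W}; union {W}; ε-closure = {T, W}.
Read 'b': T→{U, X}, W→{T, U}; union {T, U, X}; ε-closure = {T, U, W, X}.
Read 'a': T→{T}, U→{V, W}, W→{T, V, W}, X→{T, V}; now {T, V, W}.
Read 'b': T→{U, X}, V→{S, T, V, X}, W→{T, U}; union {S, T, U, V, X}; ε-closure = {S, T, U, V, W, X}.
Read 'b': S→{W}, T→{U, X}, U→{T, U, W}, V→{S, T, V, X}, W→{T, U}, X→{S, T, X}; now {S, T, U, V, W, X}.
Read 'b': S→{W}, T→{U, X}, U→{T, U, W}, V→{S, T, V, X}, W→{T, U}, X→{S, T, X}; now {S, T, U, V, W, X}.
The final set {S, T, U, V, W, X} contains the accepting states T, W, X.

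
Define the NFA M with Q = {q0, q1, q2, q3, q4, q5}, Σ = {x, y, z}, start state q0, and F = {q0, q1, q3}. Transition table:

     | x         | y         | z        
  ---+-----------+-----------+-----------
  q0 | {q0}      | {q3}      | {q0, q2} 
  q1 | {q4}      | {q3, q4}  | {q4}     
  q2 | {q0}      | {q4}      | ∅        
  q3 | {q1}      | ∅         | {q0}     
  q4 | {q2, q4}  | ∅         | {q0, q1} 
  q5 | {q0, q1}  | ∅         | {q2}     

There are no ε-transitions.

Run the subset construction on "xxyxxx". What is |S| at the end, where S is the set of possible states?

Start in {q0}.
Read 'x': {q0} → {q0}.
Read 'x': {q0} → {q0}.
Read 'y': {q0} → {q3}.
Read 'x': {q3} → {q1}.
Read 'x': {q1} → {q4}.
Read 'x': {q4} → {q2, q4}.
That set has 2 states.

2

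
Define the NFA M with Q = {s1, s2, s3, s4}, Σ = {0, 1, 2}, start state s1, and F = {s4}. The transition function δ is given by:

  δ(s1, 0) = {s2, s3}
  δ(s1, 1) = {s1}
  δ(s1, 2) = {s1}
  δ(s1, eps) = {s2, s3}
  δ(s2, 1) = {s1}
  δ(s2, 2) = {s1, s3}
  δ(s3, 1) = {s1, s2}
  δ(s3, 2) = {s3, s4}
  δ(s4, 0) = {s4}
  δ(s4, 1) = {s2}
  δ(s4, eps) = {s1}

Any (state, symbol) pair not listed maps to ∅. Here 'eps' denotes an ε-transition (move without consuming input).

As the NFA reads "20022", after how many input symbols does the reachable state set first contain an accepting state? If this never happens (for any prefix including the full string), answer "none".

1

Start: ε-closure({s1}) = {s1, s2, s3}.
Read '2': {s1, s2, s3} → {s1, s2, s3, s4}.
None of the earlier sets intersect F, but {s1, s2, s3, s4} does.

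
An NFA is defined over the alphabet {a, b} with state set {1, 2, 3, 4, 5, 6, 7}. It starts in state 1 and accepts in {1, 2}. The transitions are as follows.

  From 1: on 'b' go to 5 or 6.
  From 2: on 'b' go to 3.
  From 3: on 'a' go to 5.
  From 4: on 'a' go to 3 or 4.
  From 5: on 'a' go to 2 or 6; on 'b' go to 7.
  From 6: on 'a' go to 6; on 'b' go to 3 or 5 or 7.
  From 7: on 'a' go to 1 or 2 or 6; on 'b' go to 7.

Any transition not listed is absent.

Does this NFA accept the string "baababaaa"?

No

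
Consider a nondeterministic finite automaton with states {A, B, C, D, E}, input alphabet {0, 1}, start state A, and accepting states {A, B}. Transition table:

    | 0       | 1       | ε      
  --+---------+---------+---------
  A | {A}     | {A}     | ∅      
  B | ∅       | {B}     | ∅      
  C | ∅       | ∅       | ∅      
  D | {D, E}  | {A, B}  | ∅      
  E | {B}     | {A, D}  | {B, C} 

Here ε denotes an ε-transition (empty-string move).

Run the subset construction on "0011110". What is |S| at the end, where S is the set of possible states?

1

Start in {A}.
Read '0': A→{A}; now {A}.
Read '0': A→{A}; now {A}.
Read '1': A→{A}; now {A}.
Read '1': A→{A}; now {A}.
Read '1': A→{A}; now {A}.
Read '1': A→{A}; now {A}.
Read '0': A→{A}; now {A}.
That set has 1 state.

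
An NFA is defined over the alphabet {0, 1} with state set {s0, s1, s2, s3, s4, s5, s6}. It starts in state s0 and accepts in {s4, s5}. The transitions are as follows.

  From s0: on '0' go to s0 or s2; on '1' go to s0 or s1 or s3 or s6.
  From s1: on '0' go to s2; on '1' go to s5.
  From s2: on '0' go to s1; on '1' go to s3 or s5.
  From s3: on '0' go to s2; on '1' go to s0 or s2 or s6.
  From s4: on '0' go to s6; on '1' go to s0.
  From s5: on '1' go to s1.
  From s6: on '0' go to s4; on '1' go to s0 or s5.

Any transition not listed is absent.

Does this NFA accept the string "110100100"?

Start in {s0}.
Read '1': s0→{s0, s1, s3, s6}; now {s0, s1, s3, s6}.
Read '1': s0→{s0, s1, s3, s6}, s1→{s5}, s3→{s0, s2, s6}, s6→{s0, s5}; now {s0, s1, s2, s3, s5, s6}.
Read '0': s0→{s0, s2}, s1→{s2}, s2→{s1}, s3→{s2}, s5→∅, s6→{s4}; now {s0, s1, s2, s4}.
Read '1': s0→{s0, s1, s3, s6}, s1→{s5}, s2→{s3, s5}, s4→{s0}; now {s0, s1, s3, s5, s6}.
Read '0': s0→{s0, s2}, s1→{s2}, s3→{s2}, s5→∅, s6→{s4}; now {s0, s2, s4}.
Read '0': s0→{s0, s2}, s2→{s1}, s4→{s6}; now {s0, s1, s2, s6}.
Read '1': s0→{s0, s1, s3, s6}, s1→{s5}, s2→{s3, s5}, s6→{s0, s5}; now {s0, s1, s3, s5, s6}.
Read '0': s0→{s0, s2}, s1→{s2}, s3→{s2}, s5→∅, s6→{s4}; now {s0, s2, s4}.
Read '0': s0→{s0, s2}, s2→{s1}, s4→{s6}; now {s0, s1, s2, s6}.
The final set {s0, s1, s2, s6} contains no accepting state.

No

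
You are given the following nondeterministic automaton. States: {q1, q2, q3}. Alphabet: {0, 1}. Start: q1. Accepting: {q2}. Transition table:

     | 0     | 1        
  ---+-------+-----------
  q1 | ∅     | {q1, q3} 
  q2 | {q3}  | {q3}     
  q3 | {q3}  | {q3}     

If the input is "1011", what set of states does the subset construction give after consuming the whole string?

Start in {q1}.
Read '1': {q1} → {q1, q3}.
Read '0': {q1, q3} → {q3}.
Read '1': {q3} → {q3}.
Read '1': {q3} → {q3}.

{q3}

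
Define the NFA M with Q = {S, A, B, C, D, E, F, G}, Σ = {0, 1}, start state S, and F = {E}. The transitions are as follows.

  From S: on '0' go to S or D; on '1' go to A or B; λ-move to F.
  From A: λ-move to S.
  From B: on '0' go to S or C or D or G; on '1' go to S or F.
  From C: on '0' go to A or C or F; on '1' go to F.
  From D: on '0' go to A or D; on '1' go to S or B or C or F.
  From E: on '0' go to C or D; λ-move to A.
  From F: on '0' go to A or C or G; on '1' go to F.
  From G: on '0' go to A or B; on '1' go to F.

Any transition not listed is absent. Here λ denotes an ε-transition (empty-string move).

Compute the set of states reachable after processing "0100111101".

Start: ε-closure({S}) = {S, F}.
Read '0': S→{S, D}, F→{A, C, G}; union {S, A, C, D, G}; ε-closure = {S, A, C, D, F, G}.
Read '1': S→{A, B}, A→∅, C→{F}, D→{S, B, C, F}, F→{F}, G→{F}; now {S, A, B, C, F}.
Read '0': S→{S, D}, A→∅, B→{S, C, D, G}, C→{A, C, F}, F→{A, C, G}; now {S, A, C, D, F, G}.
Read '0': S→{S, D}, A→∅, C→{A, C, F}, D→{A, D}, F→{A, C, G}, G→{A, B}; now {S, A, B, C, D, F, G}.
Read '1': S→{A, B}, A→∅, B→{S, F}, C→{F}, D→{S, B, C, F}, F→{F}, G→{F}; now {S, A, B, C, F}.
Read '1': S→{A, B}, A→∅, B→{S, F}, C→{F}, F→{F}; now {S, A, B, F}.
Read '1': S→{A, B}, A→∅, B→{S, F}, F→{F}; now {S, A, B, F}.
Read '1': S→{A, B}, A→∅, B→{S, F}, F→{F}; now {S, A, B, F}.
Read '0': S→{S, D}, A→∅, B→{S, C, D, G}, F→{A, C, G}; union {S, A, C, D, G}; ε-closure = {S, A, C, D, F, G}.
Read '1': S→{A, B}, A→∅, C→{F}, D→{S, B, C, F}, F→{F}, G→{F}; now {S, A, B, C, F}.

{S, A, B, C, F}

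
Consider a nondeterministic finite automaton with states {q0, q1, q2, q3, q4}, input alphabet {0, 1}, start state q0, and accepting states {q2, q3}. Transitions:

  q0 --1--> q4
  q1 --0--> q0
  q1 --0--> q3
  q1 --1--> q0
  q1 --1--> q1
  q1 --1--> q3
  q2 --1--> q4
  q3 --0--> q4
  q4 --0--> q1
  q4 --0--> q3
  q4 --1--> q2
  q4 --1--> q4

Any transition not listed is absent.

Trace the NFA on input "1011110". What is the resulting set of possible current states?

{q0, q1, q3, q4}

Start in {q0}.
Read '1': q0→{q4}; now {q4}.
Read '0': q4→{q1, q3}; now {q1, q3}.
Read '1': q1→{q0, q1, q3}, q3→∅; now {q0, q1, q3}.
Read '1': q0→{q4}, q1→{q0, q1, q3}, q3→∅; now {q0, q1, q3, q4}.
Read '1': q0→{q4}, q1→{q0, q1, q3}, q3→∅, q4→{q2, q4}; now {q0, q1, q2, q3, q4}.
Read '1': q0→{q4}, q1→{q0, q1, q3}, q2→{q4}, q3→∅, q4→{q2, q4}; now {q0, q1, q2, q3, q4}.
Read '0': q0→∅, q1→{q0, q3}, q2→∅, q3→{q4}, q4→{q1, q3}; now {q0, q1, q3, q4}.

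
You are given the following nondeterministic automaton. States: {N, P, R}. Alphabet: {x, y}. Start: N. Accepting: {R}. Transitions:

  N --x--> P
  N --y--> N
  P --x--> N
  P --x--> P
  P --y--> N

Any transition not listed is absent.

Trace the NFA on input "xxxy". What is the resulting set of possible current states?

Start in {N}.
Read 'x': N→{P}; now {P}.
Read 'x': P→{N, P}; now {N, P}.
Read 'x': N→{P}, P→{N, P}; now {N, P}.
Read 'y': N→{N}, P→{N}; now {N}.

{N}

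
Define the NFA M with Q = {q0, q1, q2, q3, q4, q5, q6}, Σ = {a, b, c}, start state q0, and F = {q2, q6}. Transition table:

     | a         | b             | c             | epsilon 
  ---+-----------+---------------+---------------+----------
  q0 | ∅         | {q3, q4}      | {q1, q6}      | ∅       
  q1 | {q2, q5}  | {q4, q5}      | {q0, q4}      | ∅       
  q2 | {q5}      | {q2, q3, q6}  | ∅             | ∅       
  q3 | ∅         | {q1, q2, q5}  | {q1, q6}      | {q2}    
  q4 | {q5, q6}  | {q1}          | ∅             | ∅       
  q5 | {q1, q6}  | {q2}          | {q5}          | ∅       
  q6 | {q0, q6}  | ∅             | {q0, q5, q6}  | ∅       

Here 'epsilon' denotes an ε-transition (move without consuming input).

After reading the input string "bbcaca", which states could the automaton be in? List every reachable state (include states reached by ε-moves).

{q0, q1, q2, q5, q6}

Start in {q0}.
Read 'b': {q0} → {q2, q3, q4}.
Read 'b': {q2, q3, q4} → {q1, q2, q3, q5, q6}.
Read 'c': {q1, q2, q3, q5, q6} → {q0, q1, q4, q5, q6}.
Read 'a': {q0, q1, q4, q5, q6} → {q0, q1, q2, q5, q6}.
Read 'c': {q0, q1, q2, q5, q6} → {q0, q1, q4, q5, q6}.
Read 'a': {q0, q1, q4, q5, q6} → {q0, q1, q2, q5, q6}.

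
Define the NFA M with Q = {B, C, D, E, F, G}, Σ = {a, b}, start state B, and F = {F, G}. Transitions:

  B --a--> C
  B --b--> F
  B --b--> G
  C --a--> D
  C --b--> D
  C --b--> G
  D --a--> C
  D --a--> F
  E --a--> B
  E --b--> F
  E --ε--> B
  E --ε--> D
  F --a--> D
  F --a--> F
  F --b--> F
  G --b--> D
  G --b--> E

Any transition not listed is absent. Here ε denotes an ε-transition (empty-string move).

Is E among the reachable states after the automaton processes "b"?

Start in {B}.
Read 'b': B→{F, G}; now {F, G}.
State E is not in {F, G}.

No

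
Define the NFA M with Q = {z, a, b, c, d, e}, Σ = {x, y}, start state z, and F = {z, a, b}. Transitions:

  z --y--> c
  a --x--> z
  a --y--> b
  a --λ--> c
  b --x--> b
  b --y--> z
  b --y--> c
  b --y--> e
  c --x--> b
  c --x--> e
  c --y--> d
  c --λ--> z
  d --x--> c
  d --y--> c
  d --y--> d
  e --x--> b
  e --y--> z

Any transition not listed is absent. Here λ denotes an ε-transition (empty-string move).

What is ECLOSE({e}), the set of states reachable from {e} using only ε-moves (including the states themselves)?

{e}

Begin with {e}.
No ε-moves leave this set, so the closure equals the set itself.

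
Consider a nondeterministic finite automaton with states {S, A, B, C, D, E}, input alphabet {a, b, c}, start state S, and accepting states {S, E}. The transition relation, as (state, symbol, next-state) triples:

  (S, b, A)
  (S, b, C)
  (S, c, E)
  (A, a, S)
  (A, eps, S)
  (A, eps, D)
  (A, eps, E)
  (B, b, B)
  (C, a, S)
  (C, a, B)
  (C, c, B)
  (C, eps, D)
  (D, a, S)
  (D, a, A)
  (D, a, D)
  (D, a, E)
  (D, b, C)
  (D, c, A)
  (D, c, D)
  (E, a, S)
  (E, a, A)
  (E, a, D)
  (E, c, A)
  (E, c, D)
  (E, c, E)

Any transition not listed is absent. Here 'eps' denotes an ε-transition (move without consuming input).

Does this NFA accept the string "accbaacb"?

No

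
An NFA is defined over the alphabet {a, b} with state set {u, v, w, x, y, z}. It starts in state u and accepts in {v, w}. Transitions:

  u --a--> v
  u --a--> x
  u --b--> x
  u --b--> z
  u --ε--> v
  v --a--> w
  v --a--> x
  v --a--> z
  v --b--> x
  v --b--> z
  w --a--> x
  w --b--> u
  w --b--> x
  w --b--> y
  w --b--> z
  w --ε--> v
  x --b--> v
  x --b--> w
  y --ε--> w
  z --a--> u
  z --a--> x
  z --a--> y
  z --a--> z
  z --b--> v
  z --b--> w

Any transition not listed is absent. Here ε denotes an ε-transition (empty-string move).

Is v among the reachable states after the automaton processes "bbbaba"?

Start: ε-closure({u}) = {u, v}.
Read 'b': {u, v} → {x, z}.
Read 'b': {x, z} → {v, w}.
Read 'b': {v, w} → {u, v, w, x, y, z}.
Read 'a': {u, v, w, x, y, z} → {u, v, w, x, y, z}.
Read 'b': {u, v, w, x, y, z} → {u, v, w, x, y, z}.
Read 'a': {u, v, w, x, y, z} → {u, v, w, x, y, z}.
State v is in {u, v, w, x, y, z}.

Yes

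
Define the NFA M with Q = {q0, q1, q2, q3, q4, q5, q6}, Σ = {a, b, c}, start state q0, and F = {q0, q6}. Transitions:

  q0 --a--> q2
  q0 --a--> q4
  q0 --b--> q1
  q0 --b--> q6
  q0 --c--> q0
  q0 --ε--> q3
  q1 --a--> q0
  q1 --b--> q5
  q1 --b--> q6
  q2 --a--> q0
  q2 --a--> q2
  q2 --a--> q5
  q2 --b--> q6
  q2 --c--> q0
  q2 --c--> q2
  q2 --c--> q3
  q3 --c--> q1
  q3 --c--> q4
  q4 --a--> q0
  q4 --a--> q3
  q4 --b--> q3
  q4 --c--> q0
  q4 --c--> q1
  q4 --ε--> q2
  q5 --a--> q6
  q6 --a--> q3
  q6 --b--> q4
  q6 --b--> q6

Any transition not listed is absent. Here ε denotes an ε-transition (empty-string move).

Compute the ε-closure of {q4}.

Begin with {q4}.
ε-move q4 → q2; add q2.

{q2, q4}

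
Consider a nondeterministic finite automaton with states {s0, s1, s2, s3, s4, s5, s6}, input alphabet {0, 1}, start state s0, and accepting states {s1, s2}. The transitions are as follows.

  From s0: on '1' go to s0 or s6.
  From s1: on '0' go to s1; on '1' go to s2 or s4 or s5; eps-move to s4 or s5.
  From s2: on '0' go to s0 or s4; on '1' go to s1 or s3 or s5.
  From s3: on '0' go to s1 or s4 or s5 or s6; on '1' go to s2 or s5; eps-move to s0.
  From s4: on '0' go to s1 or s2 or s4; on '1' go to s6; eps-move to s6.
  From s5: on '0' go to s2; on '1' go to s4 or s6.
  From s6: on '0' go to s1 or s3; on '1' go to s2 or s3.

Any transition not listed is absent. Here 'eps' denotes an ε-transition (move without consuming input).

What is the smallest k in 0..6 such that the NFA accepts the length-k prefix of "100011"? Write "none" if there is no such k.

Start in {s0}.
Read '1': s0→{s0, s6}; now {s0, s6}.
Read '0': s0→∅, s6→{s1, s3}; union {s1, s3}; ε-closure = {s0, s1, s3, s4, s5, s6}.
None of the earlier sets intersect F, but {s0, s1, s3, s4, s5, s6} does.

2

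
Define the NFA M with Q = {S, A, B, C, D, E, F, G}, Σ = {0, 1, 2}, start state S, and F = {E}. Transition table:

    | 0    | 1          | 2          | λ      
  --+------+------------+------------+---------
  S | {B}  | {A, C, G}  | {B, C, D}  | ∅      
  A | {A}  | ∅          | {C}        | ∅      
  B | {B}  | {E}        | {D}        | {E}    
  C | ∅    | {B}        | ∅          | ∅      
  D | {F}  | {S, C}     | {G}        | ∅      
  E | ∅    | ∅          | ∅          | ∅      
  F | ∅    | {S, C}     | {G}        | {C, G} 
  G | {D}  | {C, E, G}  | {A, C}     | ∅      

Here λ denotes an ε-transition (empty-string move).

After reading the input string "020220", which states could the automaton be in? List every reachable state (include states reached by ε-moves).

Start in {S}.
Read '0': S→{B}; union {B}; ε-closure = {B, E}.
Read '2': B→{D}, E→∅; now {D}.
Read '0': D→{F}; union {F}; ε-closure = {C, F, G}.
Read '2': C→∅, F→{G}, G→{A, C}; now {A, C, G}.
Read '2': A→{C}, C→∅, G→{A, C}; now {A, C}.
Read '0': A→{A}, C→∅; now {A}.

{A}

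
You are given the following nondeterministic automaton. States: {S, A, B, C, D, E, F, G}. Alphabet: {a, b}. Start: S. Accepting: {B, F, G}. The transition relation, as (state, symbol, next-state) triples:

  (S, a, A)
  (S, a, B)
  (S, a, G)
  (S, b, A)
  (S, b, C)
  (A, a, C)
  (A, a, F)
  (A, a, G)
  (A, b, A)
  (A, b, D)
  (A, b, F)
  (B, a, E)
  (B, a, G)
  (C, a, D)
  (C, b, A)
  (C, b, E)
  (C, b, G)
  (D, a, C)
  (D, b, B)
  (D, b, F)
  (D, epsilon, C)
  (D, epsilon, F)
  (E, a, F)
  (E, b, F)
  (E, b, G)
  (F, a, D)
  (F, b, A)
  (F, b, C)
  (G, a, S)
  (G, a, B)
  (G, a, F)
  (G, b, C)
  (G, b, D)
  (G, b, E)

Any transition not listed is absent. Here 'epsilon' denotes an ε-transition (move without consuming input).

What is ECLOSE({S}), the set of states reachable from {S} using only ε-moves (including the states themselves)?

{S}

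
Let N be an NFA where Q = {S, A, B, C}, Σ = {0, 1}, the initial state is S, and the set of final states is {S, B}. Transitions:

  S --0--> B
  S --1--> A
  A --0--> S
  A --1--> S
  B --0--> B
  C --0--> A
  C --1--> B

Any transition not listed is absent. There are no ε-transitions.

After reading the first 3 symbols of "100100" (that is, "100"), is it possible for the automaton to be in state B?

Yes

Start in {S}.
Read '1': S→{A}; now {A}.
Read '0': A→{S}; now {S}.
Read '0': S→{B}; now {B}.
State B is in {B}.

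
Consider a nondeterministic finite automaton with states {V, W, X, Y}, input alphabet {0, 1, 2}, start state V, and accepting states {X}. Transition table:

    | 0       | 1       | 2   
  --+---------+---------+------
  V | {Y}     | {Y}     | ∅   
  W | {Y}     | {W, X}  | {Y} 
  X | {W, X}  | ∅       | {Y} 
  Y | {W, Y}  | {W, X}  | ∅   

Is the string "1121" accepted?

Yes

Start in {V}.
Read '1': V→{Y}; now {Y}.
Read '1': Y→{W, X}; now {W, X}.
Read '2': W→{Y}, X→{Y}; now {Y}.
Read '1': Y→{W, X}; now {W, X}.
The final set {W, X} contains the accepting state X.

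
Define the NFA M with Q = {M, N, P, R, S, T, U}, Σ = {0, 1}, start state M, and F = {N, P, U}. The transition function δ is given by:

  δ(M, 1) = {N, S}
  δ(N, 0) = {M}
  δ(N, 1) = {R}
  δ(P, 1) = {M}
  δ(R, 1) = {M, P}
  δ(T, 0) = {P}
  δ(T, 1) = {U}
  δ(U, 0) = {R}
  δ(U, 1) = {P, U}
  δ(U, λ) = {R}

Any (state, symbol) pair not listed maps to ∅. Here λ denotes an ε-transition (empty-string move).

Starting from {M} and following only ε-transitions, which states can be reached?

Begin with {M}.
No ε-moves leave this set, so the closure equals the set itself.

{M}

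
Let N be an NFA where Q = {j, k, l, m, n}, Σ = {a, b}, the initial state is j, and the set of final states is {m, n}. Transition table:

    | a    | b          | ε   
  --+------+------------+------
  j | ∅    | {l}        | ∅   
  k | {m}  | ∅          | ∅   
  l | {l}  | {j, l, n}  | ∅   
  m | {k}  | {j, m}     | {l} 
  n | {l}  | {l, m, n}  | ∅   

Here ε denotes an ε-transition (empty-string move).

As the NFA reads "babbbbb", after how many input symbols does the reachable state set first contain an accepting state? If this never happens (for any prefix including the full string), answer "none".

Start in {j}.
Read 'b': {j} → {l}.
Read 'a': {l} → {l}.
Read 'b': {l} → {j, l, n}.
None of the earlier sets intersect F, but {j, l, n} does.

3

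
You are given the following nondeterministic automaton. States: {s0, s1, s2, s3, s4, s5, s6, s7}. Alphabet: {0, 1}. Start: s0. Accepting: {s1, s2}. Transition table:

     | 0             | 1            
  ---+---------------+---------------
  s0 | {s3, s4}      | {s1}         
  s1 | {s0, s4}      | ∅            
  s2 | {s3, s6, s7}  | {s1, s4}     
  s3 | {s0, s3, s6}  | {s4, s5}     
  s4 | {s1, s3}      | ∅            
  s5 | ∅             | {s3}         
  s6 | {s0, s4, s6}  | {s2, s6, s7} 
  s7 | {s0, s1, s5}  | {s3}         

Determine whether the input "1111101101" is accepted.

Start in {s0}.
Read '1': {s0} → {s1}.
Read '1': {s1} → ∅.
The set is empty and remains empty for the remaining 8 symbols.
The final set ∅ contains no accepting state.

No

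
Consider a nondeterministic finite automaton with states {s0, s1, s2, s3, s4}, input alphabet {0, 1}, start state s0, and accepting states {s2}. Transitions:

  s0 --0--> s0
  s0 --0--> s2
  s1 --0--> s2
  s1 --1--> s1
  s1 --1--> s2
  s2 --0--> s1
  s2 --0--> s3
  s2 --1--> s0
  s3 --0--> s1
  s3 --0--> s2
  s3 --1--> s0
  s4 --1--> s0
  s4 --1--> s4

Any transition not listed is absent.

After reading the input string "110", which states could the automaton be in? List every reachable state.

Start in {s0}.
Read '1': {s0} → ∅.
The set is empty and remains empty for the remaining 2 symbols.

∅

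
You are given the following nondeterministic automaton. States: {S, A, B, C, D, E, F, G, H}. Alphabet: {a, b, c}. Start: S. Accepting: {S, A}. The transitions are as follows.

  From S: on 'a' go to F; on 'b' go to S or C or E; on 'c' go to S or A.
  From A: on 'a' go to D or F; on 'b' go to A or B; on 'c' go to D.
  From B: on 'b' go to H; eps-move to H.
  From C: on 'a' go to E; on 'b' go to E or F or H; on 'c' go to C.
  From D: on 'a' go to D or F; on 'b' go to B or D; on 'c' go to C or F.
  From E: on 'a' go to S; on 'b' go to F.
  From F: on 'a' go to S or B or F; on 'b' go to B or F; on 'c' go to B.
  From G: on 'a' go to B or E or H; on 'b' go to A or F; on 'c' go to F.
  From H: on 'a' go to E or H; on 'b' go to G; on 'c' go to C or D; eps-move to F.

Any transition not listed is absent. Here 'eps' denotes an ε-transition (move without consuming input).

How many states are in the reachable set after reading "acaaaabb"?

Start in {S}.
Read 'a': S→{F}; now {F}.
Read 'c': F→{B}; union {B}; ε-closure = {B, F, H}.
Read 'a': B→∅, F→{S, B, F}, H→{E, H}; now {S, B, E, F, H}.
Read 'a': S→{F}, B→∅, E→{S}, F→{S, B, F}, H→{E, H}; now {S, B, E, F, H}.
Read 'a': S→{F}, B→∅, E→{S}, F→{S, B, F}, H→{E, H}; now {S, B, E, F, H}.
Read 'a': S→{F}, B→∅, E→{S}, F→{S, B, F}, H→{E, H}; now {S, B, E, F, H}.
Read 'b': S→{S, C, E}, B→{H}, E→{F}, F→{B, F}, H→{G}; now {S, B, C, E, F, G, H}.
Read 'b': S→{S, C, E}, B→{H}, C→{E, F, H}, E→{F}, F→{B, F}, G→{A, F}, H→{G}; now {S, A, B, C, E, F, G, H}.
That set has 8 states.

8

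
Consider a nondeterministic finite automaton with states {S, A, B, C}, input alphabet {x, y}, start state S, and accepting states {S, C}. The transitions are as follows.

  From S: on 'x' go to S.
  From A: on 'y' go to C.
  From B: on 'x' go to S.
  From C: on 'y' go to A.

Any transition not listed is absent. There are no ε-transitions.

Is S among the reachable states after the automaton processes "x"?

Yes

Start in {S}.
Read 'x': {S} → {S}.
State S is in {S}.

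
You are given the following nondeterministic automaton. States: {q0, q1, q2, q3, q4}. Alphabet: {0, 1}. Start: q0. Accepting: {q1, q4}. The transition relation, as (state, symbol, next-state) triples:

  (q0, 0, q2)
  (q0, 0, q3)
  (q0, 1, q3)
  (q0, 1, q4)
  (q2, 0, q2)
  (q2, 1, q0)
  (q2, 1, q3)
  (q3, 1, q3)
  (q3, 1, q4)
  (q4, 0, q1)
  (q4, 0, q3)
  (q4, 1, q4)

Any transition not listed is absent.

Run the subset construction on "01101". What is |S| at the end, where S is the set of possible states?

2

Start in {q0}.
Read '0': q0→{q2, q3}; now {q2, q3}.
Read '1': q2→{q0, q3}, q3→{q3, q4}; now {q0, q3, q4}.
Read '1': q0→{q3, q4}, q3→{q3, q4}, q4→{q4}; now {q3, q4}.
Read '0': q3→∅, q4→{q1, q3}; now {q1, q3}.
Read '1': q1→∅, q3→{q3, q4}; now {q3, q4}.
That set has 2 states.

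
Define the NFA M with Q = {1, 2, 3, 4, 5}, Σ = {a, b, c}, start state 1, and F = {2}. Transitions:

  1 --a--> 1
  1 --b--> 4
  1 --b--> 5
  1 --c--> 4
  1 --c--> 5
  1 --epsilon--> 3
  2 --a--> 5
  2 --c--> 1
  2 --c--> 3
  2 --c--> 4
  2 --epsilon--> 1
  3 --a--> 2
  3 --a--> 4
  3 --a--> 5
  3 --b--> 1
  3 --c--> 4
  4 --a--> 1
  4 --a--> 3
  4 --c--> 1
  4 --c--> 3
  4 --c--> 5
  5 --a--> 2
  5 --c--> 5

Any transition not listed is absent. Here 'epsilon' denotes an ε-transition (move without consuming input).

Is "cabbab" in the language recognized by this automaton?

No

Start: ε-closure({1}) = {1, 3}.
Read 'c': {1, 3} → {4, 5}.
Read 'a': {4, 5} → {1, 2, 3}.
Read 'b': {1, 2, 3} → {1, 3, 4, 5}.
Read 'b': {1, 3, 4, 5} → {1, 3, 4, 5}.
Read 'a': {1, 3, 4, 5} → {1, 2, 3, 4, 5}.
Read 'b': {1, 2, 3, 4, 5} → {1, 3, 4, 5}.
The final set {1, 3, 4, 5} contains no accepting state.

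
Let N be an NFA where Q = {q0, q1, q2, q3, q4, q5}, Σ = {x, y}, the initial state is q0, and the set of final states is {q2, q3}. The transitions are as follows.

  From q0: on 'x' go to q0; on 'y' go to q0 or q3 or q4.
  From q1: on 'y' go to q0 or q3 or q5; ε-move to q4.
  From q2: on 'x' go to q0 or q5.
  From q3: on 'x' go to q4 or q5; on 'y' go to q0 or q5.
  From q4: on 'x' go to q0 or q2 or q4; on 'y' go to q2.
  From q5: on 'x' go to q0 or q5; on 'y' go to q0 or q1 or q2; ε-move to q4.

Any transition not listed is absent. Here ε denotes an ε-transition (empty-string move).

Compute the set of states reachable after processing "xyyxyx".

{q0, q2, q4, q5}

Start in {q0}.
Read 'x': q0→{q0}; now {q0}.
Read 'y': q0→{q0, q3, q4}; now {q0, q3, q4}.
Read 'y': q0→{q0, q3, q4}, q3→{q0, q5}, q4→{q2}; now {q0, q2, q3, q4, q5}.
Read 'x': q0→{q0}, q2→{q0, q5}, q3→{q4, q5}, q4→{q0, q2, q4}, q5→{q0, q5}; now {q0, q2, q4, q5}.
Read 'y': q0→{q0, q3, q4}, q2→∅, q4→{q2}, q5→{q0, q1, q2}; now {q0, q1, q2, q3, q4}.
Read 'x': q0→{q0}, q1→∅, q2→{q0, q5}, q3→{q4, q5}, q4→{q0, q2, q4}; now {q0, q2, q4, q5}.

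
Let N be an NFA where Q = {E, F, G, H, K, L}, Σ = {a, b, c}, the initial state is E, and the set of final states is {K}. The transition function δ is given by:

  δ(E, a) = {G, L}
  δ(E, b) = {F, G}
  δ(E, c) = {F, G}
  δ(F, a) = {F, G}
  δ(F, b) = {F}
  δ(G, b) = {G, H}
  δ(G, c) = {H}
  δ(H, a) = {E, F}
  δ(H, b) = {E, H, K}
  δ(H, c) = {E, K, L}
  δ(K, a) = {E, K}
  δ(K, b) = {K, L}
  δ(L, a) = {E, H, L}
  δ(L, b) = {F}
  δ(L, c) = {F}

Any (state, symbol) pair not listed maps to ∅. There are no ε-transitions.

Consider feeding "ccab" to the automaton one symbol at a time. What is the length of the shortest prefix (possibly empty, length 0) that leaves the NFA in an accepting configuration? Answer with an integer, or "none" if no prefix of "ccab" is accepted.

none

Start in {E}.
Read 'c': {E} → {F, G}.
Read 'c': {F, G} → {H}.
Read 'a': {H} → {E, F}.
Read 'b': {E, F} → {F, G}.
No reachable set along the way intersects F.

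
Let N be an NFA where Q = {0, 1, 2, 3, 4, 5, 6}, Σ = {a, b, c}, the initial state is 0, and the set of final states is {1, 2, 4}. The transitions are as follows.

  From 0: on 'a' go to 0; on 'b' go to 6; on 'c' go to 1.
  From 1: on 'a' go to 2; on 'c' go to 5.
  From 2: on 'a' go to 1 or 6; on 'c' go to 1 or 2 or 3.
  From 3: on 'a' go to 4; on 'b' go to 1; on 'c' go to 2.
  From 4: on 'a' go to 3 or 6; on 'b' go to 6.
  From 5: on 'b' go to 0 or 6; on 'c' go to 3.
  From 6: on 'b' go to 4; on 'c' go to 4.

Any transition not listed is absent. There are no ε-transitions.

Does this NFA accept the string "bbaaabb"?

Start in {0}.
Read 'b': {0} → {6}.
Read 'b': {6} → {4}.
Read 'a': {4} → {3, 6}.
Read 'a': {3, 6} → {4}.
Read 'a': {4} → {3, 6}.
Read 'b': {3, 6} → {1, 4}.
Read 'b': {1, 4} → {6}.
The final set {6} contains no accepting state.

No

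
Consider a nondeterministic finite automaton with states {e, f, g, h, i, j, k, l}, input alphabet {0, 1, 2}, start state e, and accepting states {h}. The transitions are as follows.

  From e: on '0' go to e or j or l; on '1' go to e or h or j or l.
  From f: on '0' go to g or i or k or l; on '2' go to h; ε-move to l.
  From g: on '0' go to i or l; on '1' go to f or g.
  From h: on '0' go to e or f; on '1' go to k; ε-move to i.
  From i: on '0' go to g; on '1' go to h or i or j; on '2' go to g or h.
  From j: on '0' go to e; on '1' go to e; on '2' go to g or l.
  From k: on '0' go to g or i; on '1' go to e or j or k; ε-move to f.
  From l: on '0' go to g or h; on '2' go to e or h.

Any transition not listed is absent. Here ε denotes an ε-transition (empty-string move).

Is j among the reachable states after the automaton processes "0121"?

Yes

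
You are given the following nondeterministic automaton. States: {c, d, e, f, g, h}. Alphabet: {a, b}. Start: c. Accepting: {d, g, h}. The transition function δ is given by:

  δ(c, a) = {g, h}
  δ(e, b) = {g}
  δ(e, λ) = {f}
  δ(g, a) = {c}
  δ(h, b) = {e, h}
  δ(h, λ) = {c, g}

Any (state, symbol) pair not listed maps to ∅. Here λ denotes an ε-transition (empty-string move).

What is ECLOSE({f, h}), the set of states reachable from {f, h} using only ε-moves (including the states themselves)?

Begin with {f, h}.
ε-move h → c; add c.
ε-move h → g; add g.

{c, f, g, h}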